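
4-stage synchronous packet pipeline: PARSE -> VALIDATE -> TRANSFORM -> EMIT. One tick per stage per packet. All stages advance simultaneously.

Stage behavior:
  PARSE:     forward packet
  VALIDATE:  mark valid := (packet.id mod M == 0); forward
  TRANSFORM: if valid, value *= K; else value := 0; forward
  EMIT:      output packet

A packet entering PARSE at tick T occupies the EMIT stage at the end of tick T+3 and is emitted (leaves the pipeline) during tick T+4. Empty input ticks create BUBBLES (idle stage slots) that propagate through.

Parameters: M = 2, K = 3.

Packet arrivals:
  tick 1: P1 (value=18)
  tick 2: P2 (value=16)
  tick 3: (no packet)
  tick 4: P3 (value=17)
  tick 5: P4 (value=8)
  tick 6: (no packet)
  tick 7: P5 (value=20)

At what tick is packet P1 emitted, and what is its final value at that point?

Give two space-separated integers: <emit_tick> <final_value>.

Answer: 5 0

Derivation:
Tick 1: [PARSE:P1(v=18,ok=F), VALIDATE:-, TRANSFORM:-, EMIT:-] out:-; in:P1
Tick 2: [PARSE:P2(v=16,ok=F), VALIDATE:P1(v=18,ok=F), TRANSFORM:-, EMIT:-] out:-; in:P2
Tick 3: [PARSE:-, VALIDATE:P2(v=16,ok=T), TRANSFORM:P1(v=0,ok=F), EMIT:-] out:-; in:-
Tick 4: [PARSE:P3(v=17,ok=F), VALIDATE:-, TRANSFORM:P2(v=48,ok=T), EMIT:P1(v=0,ok=F)] out:-; in:P3
Tick 5: [PARSE:P4(v=8,ok=F), VALIDATE:P3(v=17,ok=F), TRANSFORM:-, EMIT:P2(v=48,ok=T)] out:P1(v=0); in:P4
Tick 6: [PARSE:-, VALIDATE:P4(v=8,ok=T), TRANSFORM:P3(v=0,ok=F), EMIT:-] out:P2(v=48); in:-
Tick 7: [PARSE:P5(v=20,ok=F), VALIDATE:-, TRANSFORM:P4(v=24,ok=T), EMIT:P3(v=0,ok=F)] out:-; in:P5
Tick 8: [PARSE:-, VALIDATE:P5(v=20,ok=F), TRANSFORM:-, EMIT:P4(v=24,ok=T)] out:P3(v=0); in:-
Tick 9: [PARSE:-, VALIDATE:-, TRANSFORM:P5(v=0,ok=F), EMIT:-] out:P4(v=24); in:-
Tick 10: [PARSE:-, VALIDATE:-, TRANSFORM:-, EMIT:P5(v=0,ok=F)] out:-; in:-
Tick 11: [PARSE:-, VALIDATE:-, TRANSFORM:-, EMIT:-] out:P5(v=0); in:-
P1: arrives tick 1, valid=False (id=1, id%2=1), emit tick 5, final value 0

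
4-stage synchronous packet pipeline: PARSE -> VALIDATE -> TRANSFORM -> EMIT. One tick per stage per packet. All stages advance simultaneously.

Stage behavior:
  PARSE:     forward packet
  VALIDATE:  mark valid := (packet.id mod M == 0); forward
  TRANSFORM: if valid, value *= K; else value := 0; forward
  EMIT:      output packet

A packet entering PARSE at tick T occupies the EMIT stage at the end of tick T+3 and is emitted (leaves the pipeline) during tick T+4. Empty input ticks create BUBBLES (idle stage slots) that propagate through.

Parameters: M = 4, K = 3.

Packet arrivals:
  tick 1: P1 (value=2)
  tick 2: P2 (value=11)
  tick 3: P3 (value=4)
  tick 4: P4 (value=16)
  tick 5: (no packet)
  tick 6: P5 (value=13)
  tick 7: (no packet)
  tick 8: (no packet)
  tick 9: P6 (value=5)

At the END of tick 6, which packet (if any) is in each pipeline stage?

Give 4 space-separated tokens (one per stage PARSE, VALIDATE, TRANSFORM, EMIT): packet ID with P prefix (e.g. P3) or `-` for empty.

Tick 1: [PARSE:P1(v=2,ok=F), VALIDATE:-, TRANSFORM:-, EMIT:-] out:-; in:P1
Tick 2: [PARSE:P2(v=11,ok=F), VALIDATE:P1(v=2,ok=F), TRANSFORM:-, EMIT:-] out:-; in:P2
Tick 3: [PARSE:P3(v=4,ok=F), VALIDATE:P2(v=11,ok=F), TRANSFORM:P1(v=0,ok=F), EMIT:-] out:-; in:P3
Tick 4: [PARSE:P4(v=16,ok=F), VALIDATE:P3(v=4,ok=F), TRANSFORM:P2(v=0,ok=F), EMIT:P1(v=0,ok=F)] out:-; in:P4
Tick 5: [PARSE:-, VALIDATE:P4(v=16,ok=T), TRANSFORM:P3(v=0,ok=F), EMIT:P2(v=0,ok=F)] out:P1(v=0); in:-
Tick 6: [PARSE:P5(v=13,ok=F), VALIDATE:-, TRANSFORM:P4(v=48,ok=T), EMIT:P3(v=0,ok=F)] out:P2(v=0); in:P5
At end of tick 6: ['P5', '-', 'P4', 'P3']

Answer: P5 - P4 P3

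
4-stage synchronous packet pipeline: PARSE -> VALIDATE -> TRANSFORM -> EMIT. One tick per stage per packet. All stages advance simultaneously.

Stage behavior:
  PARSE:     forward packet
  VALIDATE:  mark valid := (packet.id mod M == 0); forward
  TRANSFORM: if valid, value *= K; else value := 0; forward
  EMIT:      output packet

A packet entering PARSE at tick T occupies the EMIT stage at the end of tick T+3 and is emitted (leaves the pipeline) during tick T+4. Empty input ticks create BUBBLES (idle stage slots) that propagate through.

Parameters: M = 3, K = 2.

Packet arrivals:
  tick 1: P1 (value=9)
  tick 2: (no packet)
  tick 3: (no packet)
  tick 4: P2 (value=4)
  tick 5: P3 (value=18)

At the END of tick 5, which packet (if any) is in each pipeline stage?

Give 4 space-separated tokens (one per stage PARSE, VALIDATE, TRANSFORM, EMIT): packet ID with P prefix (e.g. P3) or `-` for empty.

Answer: P3 P2 - -

Derivation:
Tick 1: [PARSE:P1(v=9,ok=F), VALIDATE:-, TRANSFORM:-, EMIT:-] out:-; in:P1
Tick 2: [PARSE:-, VALIDATE:P1(v=9,ok=F), TRANSFORM:-, EMIT:-] out:-; in:-
Tick 3: [PARSE:-, VALIDATE:-, TRANSFORM:P1(v=0,ok=F), EMIT:-] out:-; in:-
Tick 4: [PARSE:P2(v=4,ok=F), VALIDATE:-, TRANSFORM:-, EMIT:P1(v=0,ok=F)] out:-; in:P2
Tick 5: [PARSE:P3(v=18,ok=F), VALIDATE:P2(v=4,ok=F), TRANSFORM:-, EMIT:-] out:P1(v=0); in:P3
At end of tick 5: ['P3', 'P2', '-', '-']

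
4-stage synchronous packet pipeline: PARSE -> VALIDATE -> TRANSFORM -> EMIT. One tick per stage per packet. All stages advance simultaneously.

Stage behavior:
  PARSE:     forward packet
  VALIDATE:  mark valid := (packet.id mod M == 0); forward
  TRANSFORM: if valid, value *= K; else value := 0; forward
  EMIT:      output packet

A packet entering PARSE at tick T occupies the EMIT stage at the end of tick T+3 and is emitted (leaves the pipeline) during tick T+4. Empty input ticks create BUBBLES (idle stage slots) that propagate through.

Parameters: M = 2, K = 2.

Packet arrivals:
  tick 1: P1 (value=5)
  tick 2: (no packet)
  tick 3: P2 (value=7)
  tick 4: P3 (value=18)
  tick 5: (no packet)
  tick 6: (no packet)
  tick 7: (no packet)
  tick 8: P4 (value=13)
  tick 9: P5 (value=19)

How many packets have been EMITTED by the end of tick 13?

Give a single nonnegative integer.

Answer: 5

Derivation:
Tick 1: [PARSE:P1(v=5,ok=F), VALIDATE:-, TRANSFORM:-, EMIT:-] out:-; in:P1
Tick 2: [PARSE:-, VALIDATE:P1(v=5,ok=F), TRANSFORM:-, EMIT:-] out:-; in:-
Tick 3: [PARSE:P2(v=7,ok=F), VALIDATE:-, TRANSFORM:P1(v=0,ok=F), EMIT:-] out:-; in:P2
Tick 4: [PARSE:P3(v=18,ok=F), VALIDATE:P2(v=7,ok=T), TRANSFORM:-, EMIT:P1(v=0,ok=F)] out:-; in:P3
Tick 5: [PARSE:-, VALIDATE:P3(v=18,ok=F), TRANSFORM:P2(v=14,ok=T), EMIT:-] out:P1(v=0); in:-
Tick 6: [PARSE:-, VALIDATE:-, TRANSFORM:P3(v=0,ok=F), EMIT:P2(v=14,ok=T)] out:-; in:-
Tick 7: [PARSE:-, VALIDATE:-, TRANSFORM:-, EMIT:P3(v=0,ok=F)] out:P2(v=14); in:-
Tick 8: [PARSE:P4(v=13,ok=F), VALIDATE:-, TRANSFORM:-, EMIT:-] out:P3(v=0); in:P4
Tick 9: [PARSE:P5(v=19,ok=F), VALIDATE:P4(v=13,ok=T), TRANSFORM:-, EMIT:-] out:-; in:P5
Tick 10: [PARSE:-, VALIDATE:P5(v=19,ok=F), TRANSFORM:P4(v=26,ok=T), EMIT:-] out:-; in:-
Tick 11: [PARSE:-, VALIDATE:-, TRANSFORM:P5(v=0,ok=F), EMIT:P4(v=26,ok=T)] out:-; in:-
Tick 12: [PARSE:-, VALIDATE:-, TRANSFORM:-, EMIT:P5(v=0,ok=F)] out:P4(v=26); in:-
Tick 13: [PARSE:-, VALIDATE:-, TRANSFORM:-, EMIT:-] out:P5(v=0); in:-
Emitted by tick 13: ['P1', 'P2', 'P3', 'P4', 'P5']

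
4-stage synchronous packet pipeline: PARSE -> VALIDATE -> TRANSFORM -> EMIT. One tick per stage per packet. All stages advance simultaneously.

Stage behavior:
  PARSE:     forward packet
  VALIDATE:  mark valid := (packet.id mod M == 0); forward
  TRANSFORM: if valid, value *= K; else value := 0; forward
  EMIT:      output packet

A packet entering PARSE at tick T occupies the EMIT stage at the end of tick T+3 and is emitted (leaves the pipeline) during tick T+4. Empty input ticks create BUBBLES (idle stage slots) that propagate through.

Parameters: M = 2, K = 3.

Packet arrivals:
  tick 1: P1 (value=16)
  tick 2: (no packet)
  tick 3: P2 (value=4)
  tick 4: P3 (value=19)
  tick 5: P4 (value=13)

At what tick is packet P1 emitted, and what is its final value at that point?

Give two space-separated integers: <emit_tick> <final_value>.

Tick 1: [PARSE:P1(v=16,ok=F), VALIDATE:-, TRANSFORM:-, EMIT:-] out:-; in:P1
Tick 2: [PARSE:-, VALIDATE:P1(v=16,ok=F), TRANSFORM:-, EMIT:-] out:-; in:-
Tick 3: [PARSE:P2(v=4,ok=F), VALIDATE:-, TRANSFORM:P1(v=0,ok=F), EMIT:-] out:-; in:P2
Tick 4: [PARSE:P3(v=19,ok=F), VALIDATE:P2(v=4,ok=T), TRANSFORM:-, EMIT:P1(v=0,ok=F)] out:-; in:P3
Tick 5: [PARSE:P4(v=13,ok=F), VALIDATE:P3(v=19,ok=F), TRANSFORM:P2(v=12,ok=T), EMIT:-] out:P1(v=0); in:P4
Tick 6: [PARSE:-, VALIDATE:P4(v=13,ok=T), TRANSFORM:P3(v=0,ok=F), EMIT:P2(v=12,ok=T)] out:-; in:-
Tick 7: [PARSE:-, VALIDATE:-, TRANSFORM:P4(v=39,ok=T), EMIT:P3(v=0,ok=F)] out:P2(v=12); in:-
Tick 8: [PARSE:-, VALIDATE:-, TRANSFORM:-, EMIT:P4(v=39,ok=T)] out:P3(v=0); in:-
Tick 9: [PARSE:-, VALIDATE:-, TRANSFORM:-, EMIT:-] out:P4(v=39); in:-
P1: arrives tick 1, valid=False (id=1, id%2=1), emit tick 5, final value 0

Answer: 5 0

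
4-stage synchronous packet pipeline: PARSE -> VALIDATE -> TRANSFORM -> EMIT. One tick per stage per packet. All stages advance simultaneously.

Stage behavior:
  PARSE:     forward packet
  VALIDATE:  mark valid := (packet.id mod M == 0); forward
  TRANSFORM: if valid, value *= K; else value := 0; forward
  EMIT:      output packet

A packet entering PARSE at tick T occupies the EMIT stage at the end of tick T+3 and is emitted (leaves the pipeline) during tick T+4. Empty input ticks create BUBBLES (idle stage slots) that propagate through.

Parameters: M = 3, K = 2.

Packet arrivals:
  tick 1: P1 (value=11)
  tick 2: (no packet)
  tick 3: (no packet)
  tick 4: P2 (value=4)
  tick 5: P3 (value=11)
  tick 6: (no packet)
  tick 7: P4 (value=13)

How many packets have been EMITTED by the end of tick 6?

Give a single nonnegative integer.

Answer: 1

Derivation:
Tick 1: [PARSE:P1(v=11,ok=F), VALIDATE:-, TRANSFORM:-, EMIT:-] out:-; in:P1
Tick 2: [PARSE:-, VALIDATE:P1(v=11,ok=F), TRANSFORM:-, EMIT:-] out:-; in:-
Tick 3: [PARSE:-, VALIDATE:-, TRANSFORM:P1(v=0,ok=F), EMIT:-] out:-; in:-
Tick 4: [PARSE:P2(v=4,ok=F), VALIDATE:-, TRANSFORM:-, EMIT:P1(v=0,ok=F)] out:-; in:P2
Tick 5: [PARSE:P3(v=11,ok=F), VALIDATE:P2(v=4,ok=F), TRANSFORM:-, EMIT:-] out:P1(v=0); in:P3
Tick 6: [PARSE:-, VALIDATE:P3(v=11,ok=T), TRANSFORM:P2(v=0,ok=F), EMIT:-] out:-; in:-
Emitted by tick 6: ['P1']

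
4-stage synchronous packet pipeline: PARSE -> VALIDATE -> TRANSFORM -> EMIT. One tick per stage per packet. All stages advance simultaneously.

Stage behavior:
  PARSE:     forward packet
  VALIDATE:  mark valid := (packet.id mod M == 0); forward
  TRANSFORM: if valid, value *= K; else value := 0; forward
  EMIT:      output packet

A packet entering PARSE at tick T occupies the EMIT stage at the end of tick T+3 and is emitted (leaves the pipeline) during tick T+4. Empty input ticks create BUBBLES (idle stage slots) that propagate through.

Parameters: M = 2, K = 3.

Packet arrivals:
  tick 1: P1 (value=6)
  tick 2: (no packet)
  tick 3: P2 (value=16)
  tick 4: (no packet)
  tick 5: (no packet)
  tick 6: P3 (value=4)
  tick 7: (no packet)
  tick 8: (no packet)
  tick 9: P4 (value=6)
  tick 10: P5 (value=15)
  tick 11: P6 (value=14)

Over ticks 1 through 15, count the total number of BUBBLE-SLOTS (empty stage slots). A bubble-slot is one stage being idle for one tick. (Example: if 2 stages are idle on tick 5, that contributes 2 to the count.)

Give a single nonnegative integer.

Tick 1: [PARSE:P1(v=6,ok=F), VALIDATE:-, TRANSFORM:-, EMIT:-] out:-; bubbles=3
Tick 2: [PARSE:-, VALIDATE:P1(v=6,ok=F), TRANSFORM:-, EMIT:-] out:-; bubbles=3
Tick 3: [PARSE:P2(v=16,ok=F), VALIDATE:-, TRANSFORM:P1(v=0,ok=F), EMIT:-] out:-; bubbles=2
Tick 4: [PARSE:-, VALIDATE:P2(v=16,ok=T), TRANSFORM:-, EMIT:P1(v=0,ok=F)] out:-; bubbles=2
Tick 5: [PARSE:-, VALIDATE:-, TRANSFORM:P2(v=48,ok=T), EMIT:-] out:P1(v=0); bubbles=3
Tick 6: [PARSE:P3(v=4,ok=F), VALIDATE:-, TRANSFORM:-, EMIT:P2(v=48,ok=T)] out:-; bubbles=2
Tick 7: [PARSE:-, VALIDATE:P3(v=4,ok=F), TRANSFORM:-, EMIT:-] out:P2(v=48); bubbles=3
Tick 8: [PARSE:-, VALIDATE:-, TRANSFORM:P3(v=0,ok=F), EMIT:-] out:-; bubbles=3
Tick 9: [PARSE:P4(v=6,ok=F), VALIDATE:-, TRANSFORM:-, EMIT:P3(v=0,ok=F)] out:-; bubbles=2
Tick 10: [PARSE:P5(v=15,ok=F), VALIDATE:P4(v=6,ok=T), TRANSFORM:-, EMIT:-] out:P3(v=0); bubbles=2
Tick 11: [PARSE:P6(v=14,ok=F), VALIDATE:P5(v=15,ok=F), TRANSFORM:P4(v=18,ok=T), EMIT:-] out:-; bubbles=1
Tick 12: [PARSE:-, VALIDATE:P6(v=14,ok=T), TRANSFORM:P5(v=0,ok=F), EMIT:P4(v=18,ok=T)] out:-; bubbles=1
Tick 13: [PARSE:-, VALIDATE:-, TRANSFORM:P6(v=42,ok=T), EMIT:P5(v=0,ok=F)] out:P4(v=18); bubbles=2
Tick 14: [PARSE:-, VALIDATE:-, TRANSFORM:-, EMIT:P6(v=42,ok=T)] out:P5(v=0); bubbles=3
Tick 15: [PARSE:-, VALIDATE:-, TRANSFORM:-, EMIT:-] out:P6(v=42); bubbles=4
Total bubble-slots: 36

Answer: 36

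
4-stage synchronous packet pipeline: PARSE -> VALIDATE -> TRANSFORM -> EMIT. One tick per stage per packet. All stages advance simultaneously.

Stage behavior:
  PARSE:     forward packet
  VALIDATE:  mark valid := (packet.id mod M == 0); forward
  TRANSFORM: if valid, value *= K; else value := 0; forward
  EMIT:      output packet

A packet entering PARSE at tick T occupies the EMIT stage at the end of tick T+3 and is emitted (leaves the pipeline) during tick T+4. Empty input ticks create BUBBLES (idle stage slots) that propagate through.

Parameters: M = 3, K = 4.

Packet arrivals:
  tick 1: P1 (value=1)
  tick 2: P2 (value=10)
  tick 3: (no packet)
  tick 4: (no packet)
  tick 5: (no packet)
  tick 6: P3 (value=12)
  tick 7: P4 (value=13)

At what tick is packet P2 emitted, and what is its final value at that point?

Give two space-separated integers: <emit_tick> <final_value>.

Tick 1: [PARSE:P1(v=1,ok=F), VALIDATE:-, TRANSFORM:-, EMIT:-] out:-; in:P1
Tick 2: [PARSE:P2(v=10,ok=F), VALIDATE:P1(v=1,ok=F), TRANSFORM:-, EMIT:-] out:-; in:P2
Tick 3: [PARSE:-, VALIDATE:P2(v=10,ok=F), TRANSFORM:P1(v=0,ok=F), EMIT:-] out:-; in:-
Tick 4: [PARSE:-, VALIDATE:-, TRANSFORM:P2(v=0,ok=F), EMIT:P1(v=0,ok=F)] out:-; in:-
Tick 5: [PARSE:-, VALIDATE:-, TRANSFORM:-, EMIT:P2(v=0,ok=F)] out:P1(v=0); in:-
Tick 6: [PARSE:P3(v=12,ok=F), VALIDATE:-, TRANSFORM:-, EMIT:-] out:P2(v=0); in:P3
Tick 7: [PARSE:P4(v=13,ok=F), VALIDATE:P3(v=12,ok=T), TRANSFORM:-, EMIT:-] out:-; in:P4
Tick 8: [PARSE:-, VALIDATE:P4(v=13,ok=F), TRANSFORM:P3(v=48,ok=T), EMIT:-] out:-; in:-
Tick 9: [PARSE:-, VALIDATE:-, TRANSFORM:P4(v=0,ok=F), EMIT:P3(v=48,ok=T)] out:-; in:-
Tick 10: [PARSE:-, VALIDATE:-, TRANSFORM:-, EMIT:P4(v=0,ok=F)] out:P3(v=48); in:-
Tick 11: [PARSE:-, VALIDATE:-, TRANSFORM:-, EMIT:-] out:P4(v=0); in:-
P2: arrives tick 2, valid=False (id=2, id%3=2), emit tick 6, final value 0

Answer: 6 0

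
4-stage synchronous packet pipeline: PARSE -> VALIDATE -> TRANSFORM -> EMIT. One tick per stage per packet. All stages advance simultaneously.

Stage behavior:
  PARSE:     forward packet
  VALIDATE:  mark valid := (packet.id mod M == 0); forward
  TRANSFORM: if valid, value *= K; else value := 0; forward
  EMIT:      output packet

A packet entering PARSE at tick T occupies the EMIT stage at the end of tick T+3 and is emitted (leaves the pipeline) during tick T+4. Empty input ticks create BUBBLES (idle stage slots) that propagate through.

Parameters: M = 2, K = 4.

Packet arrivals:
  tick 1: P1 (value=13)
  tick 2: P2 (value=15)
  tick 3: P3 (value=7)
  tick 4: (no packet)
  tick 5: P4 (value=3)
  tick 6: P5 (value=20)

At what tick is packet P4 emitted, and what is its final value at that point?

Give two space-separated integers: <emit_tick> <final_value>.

Tick 1: [PARSE:P1(v=13,ok=F), VALIDATE:-, TRANSFORM:-, EMIT:-] out:-; in:P1
Tick 2: [PARSE:P2(v=15,ok=F), VALIDATE:P1(v=13,ok=F), TRANSFORM:-, EMIT:-] out:-; in:P2
Tick 3: [PARSE:P3(v=7,ok=F), VALIDATE:P2(v=15,ok=T), TRANSFORM:P1(v=0,ok=F), EMIT:-] out:-; in:P3
Tick 4: [PARSE:-, VALIDATE:P3(v=7,ok=F), TRANSFORM:P2(v=60,ok=T), EMIT:P1(v=0,ok=F)] out:-; in:-
Tick 5: [PARSE:P4(v=3,ok=F), VALIDATE:-, TRANSFORM:P3(v=0,ok=F), EMIT:P2(v=60,ok=T)] out:P1(v=0); in:P4
Tick 6: [PARSE:P5(v=20,ok=F), VALIDATE:P4(v=3,ok=T), TRANSFORM:-, EMIT:P3(v=0,ok=F)] out:P2(v=60); in:P5
Tick 7: [PARSE:-, VALIDATE:P5(v=20,ok=F), TRANSFORM:P4(v=12,ok=T), EMIT:-] out:P3(v=0); in:-
Tick 8: [PARSE:-, VALIDATE:-, TRANSFORM:P5(v=0,ok=F), EMIT:P4(v=12,ok=T)] out:-; in:-
Tick 9: [PARSE:-, VALIDATE:-, TRANSFORM:-, EMIT:P5(v=0,ok=F)] out:P4(v=12); in:-
Tick 10: [PARSE:-, VALIDATE:-, TRANSFORM:-, EMIT:-] out:P5(v=0); in:-
P4: arrives tick 5, valid=True (id=4, id%2=0), emit tick 9, final value 12

Answer: 9 12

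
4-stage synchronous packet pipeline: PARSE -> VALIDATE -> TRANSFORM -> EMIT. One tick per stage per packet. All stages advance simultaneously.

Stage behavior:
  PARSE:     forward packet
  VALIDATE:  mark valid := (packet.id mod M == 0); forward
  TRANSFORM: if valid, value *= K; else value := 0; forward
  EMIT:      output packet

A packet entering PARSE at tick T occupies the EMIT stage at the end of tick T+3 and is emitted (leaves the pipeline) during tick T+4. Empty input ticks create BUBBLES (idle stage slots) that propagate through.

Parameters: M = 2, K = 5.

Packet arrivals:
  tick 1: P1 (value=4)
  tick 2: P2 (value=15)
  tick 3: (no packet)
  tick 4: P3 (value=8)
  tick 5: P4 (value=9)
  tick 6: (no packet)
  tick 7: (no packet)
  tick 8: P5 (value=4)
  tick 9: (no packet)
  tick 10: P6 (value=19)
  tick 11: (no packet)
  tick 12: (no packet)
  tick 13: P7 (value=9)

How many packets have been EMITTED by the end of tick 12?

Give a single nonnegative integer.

Answer: 5

Derivation:
Tick 1: [PARSE:P1(v=4,ok=F), VALIDATE:-, TRANSFORM:-, EMIT:-] out:-; in:P1
Tick 2: [PARSE:P2(v=15,ok=F), VALIDATE:P1(v=4,ok=F), TRANSFORM:-, EMIT:-] out:-; in:P2
Tick 3: [PARSE:-, VALIDATE:P2(v=15,ok=T), TRANSFORM:P1(v=0,ok=F), EMIT:-] out:-; in:-
Tick 4: [PARSE:P3(v=8,ok=F), VALIDATE:-, TRANSFORM:P2(v=75,ok=T), EMIT:P1(v=0,ok=F)] out:-; in:P3
Tick 5: [PARSE:P4(v=9,ok=F), VALIDATE:P3(v=8,ok=F), TRANSFORM:-, EMIT:P2(v=75,ok=T)] out:P1(v=0); in:P4
Tick 6: [PARSE:-, VALIDATE:P4(v=9,ok=T), TRANSFORM:P3(v=0,ok=F), EMIT:-] out:P2(v=75); in:-
Tick 7: [PARSE:-, VALIDATE:-, TRANSFORM:P4(v=45,ok=T), EMIT:P3(v=0,ok=F)] out:-; in:-
Tick 8: [PARSE:P5(v=4,ok=F), VALIDATE:-, TRANSFORM:-, EMIT:P4(v=45,ok=T)] out:P3(v=0); in:P5
Tick 9: [PARSE:-, VALIDATE:P5(v=4,ok=F), TRANSFORM:-, EMIT:-] out:P4(v=45); in:-
Tick 10: [PARSE:P6(v=19,ok=F), VALIDATE:-, TRANSFORM:P5(v=0,ok=F), EMIT:-] out:-; in:P6
Tick 11: [PARSE:-, VALIDATE:P6(v=19,ok=T), TRANSFORM:-, EMIT:P5(v=0,ok=F)] out:-; in:-
Tick 12: [PARSE:-, VALIDATE:-, TRANSFORM:P6(v=95,ok=T), EMIT:-] out:P5(v=0); in:-
Emitted by tick 12: ['P1', 'P2', 'P3', 'P4', 'P5']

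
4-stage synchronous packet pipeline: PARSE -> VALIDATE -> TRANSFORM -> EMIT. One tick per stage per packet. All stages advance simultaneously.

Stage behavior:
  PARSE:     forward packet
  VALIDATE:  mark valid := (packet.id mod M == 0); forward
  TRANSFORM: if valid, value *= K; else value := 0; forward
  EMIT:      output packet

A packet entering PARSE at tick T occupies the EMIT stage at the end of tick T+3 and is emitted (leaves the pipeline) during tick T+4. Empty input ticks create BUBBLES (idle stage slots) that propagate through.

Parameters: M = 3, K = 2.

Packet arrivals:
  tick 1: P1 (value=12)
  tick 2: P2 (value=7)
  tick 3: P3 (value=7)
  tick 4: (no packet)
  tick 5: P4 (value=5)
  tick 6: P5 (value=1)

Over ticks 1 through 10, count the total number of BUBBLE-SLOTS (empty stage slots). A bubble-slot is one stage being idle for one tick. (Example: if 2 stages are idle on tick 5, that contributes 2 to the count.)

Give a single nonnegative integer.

Answer: 20

Derivation:
Tick 1: [PARSE:P1(v=12,ok=F), VALIDATE:-, TRANSFORM:-, EMIT:-] out:-; bubbles=3
Tick 2: [PARSE:P2(v=7,ok=F), VALIDATE:P1(v=12,ok=F), TRANSFORM:-, EMIT:-] out:-; bubbles=2
Tick 3: [PARSE:P3(v=7,ok=F), VALIDATE:P2(v=7,ok=F), TRANSFORM:P1(v=0,ok=F), EMIT:-] out:-; bubbles=1
Tick 4: [PARSE:-, VALIDATE:P3(v=7,ok=T), TRANSFORM:P2(v=0,ok=F), EMIT:P1(v=0,ok=F)] out:-; bubbles=1
Tick 5: [PARSE:P4(v=5,ok=F), VALIDATE:-, TRANSFORM:P3(v=14,ok=T), EMIT:P2(v=0,ok=F)] out:P1(v=0); bubbles=1
Tick 6: [PARSE:P5(v=1,ok=F), VALIDATE:P4(v=5,ok=F), TRANSFORM:-, EMIT:P3(v=14,ok=T)] out:P2(v=0); bubbles=1
Tick 7: [PARSE:-, VALIDATE:P5(v=1,ok=F), TRANSFORM:P4(v=0,ok=F), EMIT:-] out:P3(v=14); bubbles=2
Tick 8: [PARSE:-, VALIDATE:-, TRANSFORM:P5(v=0,ok=F), EMIT:P4(v=0,ok=F)] out:-; bubbles=2
Tick 9: [PARSE:-, VALIDATE:-, TRANSFORM:-, EMIT:P5(v=0,ok=F)] out:P4(v=0); bubbles=3
Tick 10: [PARSE:-, VALIDATE:-, TRANSFORM:-, EMIT:-] out:P5(v=0); bubbles=4
Total bubble-slots: 20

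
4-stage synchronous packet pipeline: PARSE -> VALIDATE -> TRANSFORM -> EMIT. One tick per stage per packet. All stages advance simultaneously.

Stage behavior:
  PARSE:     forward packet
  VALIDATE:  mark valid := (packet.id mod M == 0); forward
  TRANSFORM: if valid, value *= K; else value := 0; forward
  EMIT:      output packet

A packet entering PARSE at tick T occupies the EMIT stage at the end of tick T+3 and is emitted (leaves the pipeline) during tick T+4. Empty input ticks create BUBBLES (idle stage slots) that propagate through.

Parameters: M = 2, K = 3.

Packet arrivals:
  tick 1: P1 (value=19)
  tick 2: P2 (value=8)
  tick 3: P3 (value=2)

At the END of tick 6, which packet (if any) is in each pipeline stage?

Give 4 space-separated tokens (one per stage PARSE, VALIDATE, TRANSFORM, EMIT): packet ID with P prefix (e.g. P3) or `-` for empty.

Tick 1: [PARSE:P1(v=19,ok=F), VALIDATE:-, TRANSFORM:-, EMIT:-] out:-; in:P1
Tick 2: [PARSE:P2(v=8,ok=F), VALIDATE:P1(v=19,ok=F), TRANSFORM:-, EMIT:-] out:-; in:P2
Tick 3: [PARSE:P3(v=2,ok=F), VALIDATE:P2(v=8,ok=T), TRANSFORM:P1(v=0,ok=F), EMIT:-] out:-; in:P3
Tick 4: [PARSE:-, VALIDATE:P3(v=2,ok=F), TRANSFORM:P2(v=24,ok=T), EMIT:P1(v=0,ok=F)] out:-; in:-
Tick 5: [PARSE:-, VALIDATE:-, TRANSFORM:P3(v=0,ok=F), EMIT:P2(v=24,ok=T)] out:P1(v=0); in:-
Tick 6: [PARSE:-, VALIDATE:-, TRANSFORM:-, EMIT:P3(v=0,ok=F)] out:P2(v=24); in:-
At end of tick 6: ['-', '-', '-', 'P3']

Answer: - - - P3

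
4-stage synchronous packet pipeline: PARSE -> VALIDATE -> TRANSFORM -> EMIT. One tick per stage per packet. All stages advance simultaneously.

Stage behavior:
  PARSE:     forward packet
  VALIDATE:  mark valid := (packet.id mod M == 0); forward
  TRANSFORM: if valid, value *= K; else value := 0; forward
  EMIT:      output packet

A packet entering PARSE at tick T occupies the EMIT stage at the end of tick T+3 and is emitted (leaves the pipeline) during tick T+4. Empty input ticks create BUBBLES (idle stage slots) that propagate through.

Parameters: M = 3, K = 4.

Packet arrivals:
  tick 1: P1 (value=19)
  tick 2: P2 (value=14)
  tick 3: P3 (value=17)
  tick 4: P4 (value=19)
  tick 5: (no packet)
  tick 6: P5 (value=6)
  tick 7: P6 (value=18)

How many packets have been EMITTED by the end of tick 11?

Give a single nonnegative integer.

Tick 1: [PARSE:P1(v=19,ok=F), VALIDATE:-, TRANSFORM:-, EMIT:-] out:-; in:P1
Tick 2: [PARSE:P2(v=14,ok=F), VALIDATE:P1(v=19,ok=F), TRANSFORM:-, EMIT:-] out:-; in:P2
Tick 3: [PARSE:P3(v=17,ok=F), VALIDATE:P2(v=14,ok=F), TRANSFORM:P1(v=0,ok=F), EMIT:-] out:-; in:P3
Tick 4: [PARSE:P4(v=19,ok=F), VALIDATE:P3(v=17,ok=T), TRANSFORM:P2(v=0,ok=F), EMIT:P1(v=0,ok=F)] out:-; in:P4
Tick 5: [PARSE:-, VALIDATE:P4(v=19,ok=F), TRANSFORM:P3(v=68,ok=T), EMIT:P2(v=0,ok=F)] out:P1(v=0); in:-
Tick 6: [PARSE:P5(v=6,ok=F), VALIDATE:-, TRANSFORM:P4(v=0,ok=F), EMIT:P3(v=68,ok=T)] out:P2(v=0); in:P5
Tick 7: [PARSE:P6(v=18,ok=F), VALIDATE:P5(v=6,ok=F), TRANSFORM:-, EMIT:P4(v=0,ok=F)] out:P3(v=68); in:P6
Tick 8: [PARSE:-, VALIDATE:P6(v=18,ok=T), TRANSFORM:P5(v=0,ok=F), EMIT:-] out:P4(v=0); in:-
Tick 9: [PARSE:-, VALIDATE:-, TRANSFORM:P6(v=72,ok=T), EMIT:P5(v=0,ok=F)] out:-; in:-
Tick 10: [PARSE:-, VALIDATE:-, TRANSFORM:-, EMIT:P6(v=72,ok=T)] out:P5(v=0); in:-
Tick 11: [PARSE:-, VALIDATE:-, TRANSFORM:-, EMIT:-] out:P6(v=72); in:-
Emitted by tick 11: ['P1', 'P2', 'P3', 'P4', 'P5', 'P6']

Answer: 6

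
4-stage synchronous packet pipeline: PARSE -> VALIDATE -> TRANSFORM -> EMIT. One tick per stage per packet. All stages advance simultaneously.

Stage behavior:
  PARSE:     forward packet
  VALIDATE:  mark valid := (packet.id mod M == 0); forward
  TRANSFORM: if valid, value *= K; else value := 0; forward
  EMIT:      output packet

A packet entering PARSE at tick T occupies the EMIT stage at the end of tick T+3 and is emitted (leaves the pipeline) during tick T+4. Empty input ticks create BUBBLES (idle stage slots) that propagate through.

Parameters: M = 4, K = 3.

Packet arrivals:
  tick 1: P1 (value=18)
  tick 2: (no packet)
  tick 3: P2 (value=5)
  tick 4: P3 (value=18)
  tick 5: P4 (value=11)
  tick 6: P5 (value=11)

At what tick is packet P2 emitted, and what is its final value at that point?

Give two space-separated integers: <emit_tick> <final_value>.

Tick 1: [PARSE:P1(v=18,ok=F), VALIDATE:-, TRANSFORM:-, EMIT:-] out:-; in:P1
Tick 2: [PARSE:-, VALIDATE:P1(v=18,ok=F), TRANSFORM:-, EMIT:-] out:-; in:-
Tick 3: [PARSE:P2(v=5,ok=F), VALIDATE:-, TRANSFORM:P1(v=0,ok=F), EMIT:-] out:-; in:P2
Tick 4: [PARSE:P3(v=18,ok=F), VALIDATE:P2(v=5,ok=F), TRANSFORM:-, EMIT:P1(v=0,ok=F)] out:-; in:P3
Tick 5: [PARSE:P4(v=11,ok=F), VALIDATE:P3(v=18,ok=F), TRANSFORM:P2(v=0,ok=F), EMIT:-] out:P1(v=0); in:P4
Tick 6: [PARSE:P5(v=11,ok=F), VALIDATE:P4(v=11,ok=T), TRANSFORM:P3(v=0,ok=F), EMIT:P2(v=0,ok=F)] out:-; in:P5
Tick 7: [PARSE:-, VALIDATE:P5(v=11,ok=F), TRANSFORM:P4(v=33,ok=T), EMIT:P3(v=0,ok=F)] out:P2(v=0); in:-
Tick 8: [PARSE:-, VALIDATE:-, TRANSFORM:P5(v=0,ok=F), EMIT:P4(v=33,ok=T)] out:P3(v=0); in:-
Tick 9: [PARSE:-, VALIDATE:-, TRANSFORM:-, EMIT:P5(v=0,ok=F)] out:P4(v=33); in:-
Tick 10: [PARSE:-, VALIDATE:-, TRANSFORM:-, EMIT:-] out:P5(v=0); in:-
P2: arrives tick 3, valid=False (id=2, id%4=2), emit tick 7, final value 0

Answer: 7 0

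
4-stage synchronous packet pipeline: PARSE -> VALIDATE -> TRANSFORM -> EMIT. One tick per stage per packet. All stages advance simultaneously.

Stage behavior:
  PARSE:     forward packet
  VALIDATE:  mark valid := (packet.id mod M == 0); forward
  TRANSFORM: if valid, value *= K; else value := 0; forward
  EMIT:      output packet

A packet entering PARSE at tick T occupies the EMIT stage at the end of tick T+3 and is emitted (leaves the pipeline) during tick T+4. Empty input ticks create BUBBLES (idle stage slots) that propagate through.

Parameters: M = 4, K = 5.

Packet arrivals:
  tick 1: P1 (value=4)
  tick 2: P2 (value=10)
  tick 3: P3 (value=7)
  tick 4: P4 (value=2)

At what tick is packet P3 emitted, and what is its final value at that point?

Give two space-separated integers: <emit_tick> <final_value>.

Tick 1: [PARSE:P1(v=4,ok=F), VALIDATE:-, TRANSFORM:-, EMIT:-] out:-; in:P1
Tick 2: [PARSE:P2(v=10,ok=F), VALIDATE:P1(v=4,ok=F), TRANSFORM:-, EMIT:-] out:-; in:P2
Tick 3: [PARSE:P3(v=7,ok=F), VALIDATE:P2(v=10,ok=F), TRANSFORM:P1(v=0,ok=F), EMIT:-] out:-; in:P3
Tick 4: [PARSE:P4(v=2,ok=F), VALIDATE:P3(v=7,ok=F), TRANSFORM:P2(v=0,ok=F), EMIT:P1(v=0,ok=F)] out:-; in:P4
Tick 5: [PARSE:-, VALIDATE:P4(v=2,ok=T), TRANSFORM:P3(v=0,ok=F), EMIT:P2(v=0,ok=F)] out:P1(v=0); in:-
Tick 6: [PARSE:-, VALIDATE:-, TRANSFORM:P4(v=10,ok=T), EMIT:P3(v=0,ok=F)] out:P2(v=0); in:-
Tick 7: [PARSE:-, VALIDATE:-, TRANSFORM:-, EMIT:P4(v=10,ok=T)] out:P3(v=0); in:-
Tick 8: [PARSE:-, VALIDATE:-, TRANSFORM:-, EMIT:-] out:P4(v=10); in:-
P3: arrives tick 3, valid=False (id=3, id%4=3), emit tick 7, final value 0

Answer: 7 0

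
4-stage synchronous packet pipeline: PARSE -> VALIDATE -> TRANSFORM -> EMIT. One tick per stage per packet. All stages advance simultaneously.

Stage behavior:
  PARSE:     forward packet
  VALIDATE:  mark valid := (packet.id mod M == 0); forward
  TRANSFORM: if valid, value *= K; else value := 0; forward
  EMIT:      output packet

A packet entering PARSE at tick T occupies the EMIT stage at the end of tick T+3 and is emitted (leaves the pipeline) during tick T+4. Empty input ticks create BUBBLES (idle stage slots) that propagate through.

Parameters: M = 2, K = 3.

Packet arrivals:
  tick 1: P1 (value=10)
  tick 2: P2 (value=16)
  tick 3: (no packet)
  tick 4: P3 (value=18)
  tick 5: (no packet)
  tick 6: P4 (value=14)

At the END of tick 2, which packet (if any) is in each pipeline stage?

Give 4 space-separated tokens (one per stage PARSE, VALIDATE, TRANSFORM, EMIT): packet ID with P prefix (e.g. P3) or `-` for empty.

Tick 1: [PARSE:P1(v=10,ok=F), VALIDATE:-, TRANSFORM:-, EMIT:-] out:-; in:P1
Tick 2: [PARSE:P2(v=16,ok=F), VALIDATE:P1(v=10,ok=F), TRANSFORM:-, EMIT:-] out:-; in:P2
At end of tick 2: ['P2', 'P1', '-', '-']

Answer: P2 P1 - -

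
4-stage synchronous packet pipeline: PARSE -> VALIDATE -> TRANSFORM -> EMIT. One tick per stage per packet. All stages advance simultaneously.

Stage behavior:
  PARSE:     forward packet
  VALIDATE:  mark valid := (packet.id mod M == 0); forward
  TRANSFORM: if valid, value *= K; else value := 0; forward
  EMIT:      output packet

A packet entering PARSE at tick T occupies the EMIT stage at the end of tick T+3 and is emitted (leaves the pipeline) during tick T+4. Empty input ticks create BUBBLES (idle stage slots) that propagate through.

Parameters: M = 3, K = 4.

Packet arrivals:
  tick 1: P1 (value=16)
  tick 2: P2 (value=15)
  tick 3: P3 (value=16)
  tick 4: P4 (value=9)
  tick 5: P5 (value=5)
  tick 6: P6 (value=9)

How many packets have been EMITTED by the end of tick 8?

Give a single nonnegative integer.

Tick 1: [PARSE:P1(v=16,ok=F), VALIDATE:-, TRANSFORM:-, EMIT:-] out:-; in:P1
Tick 2: [PARSE:P2(v=15,ok=F), VALIDATE:P1(v=16,ok=F), TRANSFORM:-, EMIT:-] out:-; in:P2
Tick 3: [PARSE:P3(v=16,ok=F), VALIDATE:P2(v=15,ok=F), TRANSFORM:P1(v=0,ok=F), EMIT:-] out:-; in:P3
Tick 4: [PARSE:P4(v=9,ok=F), VALIDATE:P3(v=16,ok=T), TRANSFORM:P2(v=0,ok=F), EMIT:P1(v=0,ok=F)] out:-; in:P4
Tick 5: [PARSE:P5(v=5,ok=F), VALIDATE:P4(v=9,ok=F), TRANSFORM:P3(v=64,ok=T), EMIT:P2(v=0,ok=F)] out:P1(v=0); in:P5
Tick 6: [PARSE:P6(v=9,ok=F), VALIDATE:P5(v=5,ok=F), TRANSFORM:P4(v=0,ok=F), EMIT:P3(v=64,ok=T)] out:P2(v=0); in:P6
Tick 7: [PARSE:-, VALIDATE:P6(v=9,ok=T), TRANSFORM:P5(v=0,ok=F), EMIT:P4(v=0,ok=F)] out:P3(v=64); in:-
Tick 8: [PARSE:-, VALIDATE:-, TRANSFORM:P6(v=36,ok=T), EMIT:P5(v=0,ok=F)] out:P4(v=0); in:-
Emitted by tick 8: ['P1', 'P2', 'P3', 'P4']

Answer: 4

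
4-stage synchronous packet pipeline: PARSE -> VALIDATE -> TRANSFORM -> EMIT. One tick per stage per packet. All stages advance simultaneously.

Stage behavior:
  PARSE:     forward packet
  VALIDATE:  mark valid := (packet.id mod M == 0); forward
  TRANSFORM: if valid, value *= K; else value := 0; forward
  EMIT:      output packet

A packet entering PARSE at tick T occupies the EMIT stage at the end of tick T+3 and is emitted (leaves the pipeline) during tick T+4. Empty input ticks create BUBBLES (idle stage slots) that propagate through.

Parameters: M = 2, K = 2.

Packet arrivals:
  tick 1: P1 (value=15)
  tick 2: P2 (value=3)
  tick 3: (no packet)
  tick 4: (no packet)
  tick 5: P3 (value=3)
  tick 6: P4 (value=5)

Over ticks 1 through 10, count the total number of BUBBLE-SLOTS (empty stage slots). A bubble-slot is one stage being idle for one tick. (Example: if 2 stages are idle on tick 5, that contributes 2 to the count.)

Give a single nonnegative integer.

Tick 1: [PARSE:P1(v=15,ok=F), VALIDATE:-, TRANSFORM:-, EMIT:-] out:-; bubbles=3
Tick 2: [PARSE:P2(v=3,ok=F), VALIDATE:P1(v=15,ok=F), TRANSFORM:-, EMIT:-] out:-; bubbles=2
Tick 3: [PARSE:-, VALIDATE:P2(v=3,ok=T), TRANSFORM:P1(v=0,ok=F), EMIT:-] out:-; bubbles=2
Tick 4: [PARSE:-, VALIDATE:-, TRANSFORM:P2(v=6,ok=T), EMIT:P1(v=0,ok=F)] out:-; bubbles=2
Tick 5: [PARSE:P3(v=3,ok=F), VALIDATE:-, TRANSFORM:-, EMIT:P2(v=6,ok=T)] out:P1(v=0); bubbles=2
Tick 6: [PARSE:P4(v=5,ok=F), VALIDATE:P3(v=3,ok=F), TRANSFORM:-, EMIT:-] out:P2(v=6); bubbles=2
Tick 7: [PARSE:-, VALIDATE:P4(v=5,ok=T), TRANSFORM:P3(v=0,ok=F), EMIT:-] out:-; bubbles=2
Tick 8: [PARSE:-, VALIDATE:-, TRANSFORM:P4(v=10,ok=T), EMIT:P3(v=0,ok=F)] out:-; bubbles=2
Tick 9: [PARSE:-, VALIDATE:-, TRANSFORM:-, EMIT:P4(v=10,ok=T)] out:P3(v=0); bubbles=3
Tick 10: [PARSE:-, VALIDATE:-, TRANSFORM:-, EMIT:-] out:P4(v=10); bubbles=4
Total bubble-slots: 24

Answer: 24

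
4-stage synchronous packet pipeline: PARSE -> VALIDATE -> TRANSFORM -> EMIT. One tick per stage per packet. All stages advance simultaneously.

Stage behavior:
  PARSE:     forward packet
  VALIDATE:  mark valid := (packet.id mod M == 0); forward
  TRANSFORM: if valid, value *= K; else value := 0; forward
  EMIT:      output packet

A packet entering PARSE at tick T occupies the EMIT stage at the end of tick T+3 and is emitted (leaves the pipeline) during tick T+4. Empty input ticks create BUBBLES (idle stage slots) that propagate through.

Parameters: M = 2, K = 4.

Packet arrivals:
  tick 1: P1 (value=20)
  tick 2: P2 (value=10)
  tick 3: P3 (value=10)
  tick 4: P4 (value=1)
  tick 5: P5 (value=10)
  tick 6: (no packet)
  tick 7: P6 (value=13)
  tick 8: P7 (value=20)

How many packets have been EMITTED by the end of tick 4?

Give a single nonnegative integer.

Tick 1: [PARSE:P1(v=20,ok=F), VALIDATE:-, TRANSFORM:-, EMIT:-] out:-; in:P1
Tick 2: [PARSE:P2(v=10,ok=F), VALIDATE:P1(v=20,ok=F), TRANSFORM:-, EMIT:-] out:-; in:P2
Tick 3: [PARSE:P3(v=10,ok=F), VALIDATE:P2(v=10,ok=T), TRANSFORM:P1(v=0,ok=F), EMIT:-] out:-; in:P3
Tick 4: [PARSE:P4(v=1,ok=F), VALIDATE:P3(v=10,ok=F), TRANSFORM:P2(v=40,ok=T), EMIT:P1(v=0,ok=F)] out:-; in:P4
Emitted by tick 4: []

Answer: 0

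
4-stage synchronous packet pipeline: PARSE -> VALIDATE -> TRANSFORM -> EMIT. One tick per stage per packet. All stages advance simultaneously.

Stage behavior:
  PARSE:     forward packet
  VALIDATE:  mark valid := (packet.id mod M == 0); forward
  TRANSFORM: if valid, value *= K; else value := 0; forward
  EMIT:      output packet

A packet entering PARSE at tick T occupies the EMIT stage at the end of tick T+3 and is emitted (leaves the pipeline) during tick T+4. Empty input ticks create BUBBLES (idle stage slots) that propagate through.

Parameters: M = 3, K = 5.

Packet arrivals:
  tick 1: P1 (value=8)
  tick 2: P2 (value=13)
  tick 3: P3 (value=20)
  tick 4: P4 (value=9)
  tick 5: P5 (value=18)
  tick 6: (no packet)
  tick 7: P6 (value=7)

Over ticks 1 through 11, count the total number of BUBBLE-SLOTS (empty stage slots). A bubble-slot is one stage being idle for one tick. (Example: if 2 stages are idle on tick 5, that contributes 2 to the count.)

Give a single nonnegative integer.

Tick 1: [PARSE:P1(v=8,ok=F), VALIDATE:-, TRANSFORM:-, EMIT:-] out:-; bubbles=3
Tick 2: [PARSE:P2(v=13,ok=F), VALIDATE:P1(v=8,ok=F), TRANSFORM:-, EMIT:-] out:-; bubbles=2
Tick 3: [PARSE:P3(v=20,ok=F), VALIDATE:P2(v=13,ok=F), TRANSFORM:P1(v=0,ok=F), EMIT:-] out:-; bubbles=1
Tick 4: [PARSE:P4(v=9,ok=F), VALIDATE:P3(v=20,ok=T), TRANSFORM:P2(v=0,ok=F), EMIT:P1(v=0,ok=F)] out:-; bubbles=0
Tick 5: [PARSE:P5(v=18,ok=F), VALIDATE:P4(v=9,ok=F), TRANSFORM:P3(v=100,ok=T), EMIT:P2(v=0,ok=F)] out:P1(v=0); bubbles=0
Tick 6: [PARSE:-, VALIDATE:P5(v=18,ok=F), TRANSFORM:P4(v=0,ok=F), EMIT:P3(v=100,ok=T)] out:P2(v=0); bubbles=1
Tick 7: [PARSE:P6(v=7,ok=F), VALIDATE:-, TRANSFORM:P5(v=0,ok=F), EMIT:P4(v=0,ok=F)] out:P3(v=100); bubbles=1
Tick 8: [PARSE:-, VALIDATE:P6(v=7,ok=T), TRANSFORM:-, EMIT:P5(v=0,ok=F)] out:P4(v=0); bubbles=2
Tick 9: [PARSE:-, VALIDATE:-, TRANSFORM:P6(v=35,ok=T), EMIT:-] out:P5(v=0); bubbles=3
Tick 10: [PARSE:-, VALIDATE:-, TRANSFORM:-, EMIT:P6(v=35,ok=T)] out:-; bubbles=3
Tick 11: [PARSE:-, VALIDATE:-, TRANSFORM:-, EMIT:-] out:P6(v=35); bubbles=4
Total bubble-slots: 20

Answer: 20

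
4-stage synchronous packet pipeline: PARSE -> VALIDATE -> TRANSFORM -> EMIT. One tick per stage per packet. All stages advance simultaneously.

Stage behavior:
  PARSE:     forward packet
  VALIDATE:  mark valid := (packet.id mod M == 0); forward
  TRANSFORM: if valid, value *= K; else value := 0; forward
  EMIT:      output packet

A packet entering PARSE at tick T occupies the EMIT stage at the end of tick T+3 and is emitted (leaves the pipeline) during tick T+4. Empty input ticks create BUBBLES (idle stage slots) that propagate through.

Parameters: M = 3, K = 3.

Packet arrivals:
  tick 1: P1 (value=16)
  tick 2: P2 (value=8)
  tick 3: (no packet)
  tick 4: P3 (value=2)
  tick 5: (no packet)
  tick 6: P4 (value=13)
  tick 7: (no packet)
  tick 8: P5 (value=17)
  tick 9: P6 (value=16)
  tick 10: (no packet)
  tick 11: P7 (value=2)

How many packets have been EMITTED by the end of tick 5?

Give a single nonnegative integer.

Answer: 1

Derivation:
Tick 1: [PARSE:P1(v=16,ok=F), VALIDATE:-, TRANSFORM:-, EMIT:-] out:-; in:P1
Tick 2: [PARSE:P2(v=8,ok=F), VALIDATE:P1(v=16,ok=F), TRANSFORM:-, EMIT:-] out:-; in:P2
Tick 3: [PARSE:-, VALIDATE:P2(v=8,ok=F), TRANSFORM:P1(v=0,ok=F), EMIT:-] out:-; in:-
Tick 4: [PARSE:P3(v=2,ok=F), VALIDATE:-, TRANSFORM:P2(v=0,ok=F), EMIT:P1(v=0,ok=F)] out:-; in:P3
Tick 5: [PARSE:-, VALIDATE:P3(v=2,ok=T), TRANSFORM:-, EMIT:P2(v=0,ok=F)] out:P1(v=0); in:-
Emitted by tick 5: ['P1']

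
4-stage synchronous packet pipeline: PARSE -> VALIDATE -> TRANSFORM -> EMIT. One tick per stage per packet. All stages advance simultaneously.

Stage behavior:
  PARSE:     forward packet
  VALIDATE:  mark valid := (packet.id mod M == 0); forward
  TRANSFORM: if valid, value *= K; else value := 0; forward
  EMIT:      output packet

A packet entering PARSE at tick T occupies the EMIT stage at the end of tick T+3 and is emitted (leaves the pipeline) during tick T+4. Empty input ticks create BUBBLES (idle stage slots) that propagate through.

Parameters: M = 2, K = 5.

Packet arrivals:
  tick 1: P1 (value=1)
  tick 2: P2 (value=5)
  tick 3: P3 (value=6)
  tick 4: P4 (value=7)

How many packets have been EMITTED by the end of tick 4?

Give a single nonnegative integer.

Answer: 0

Derivation:
Tick 1: [PARSE:P1(v=1,ok=F), VALIDATE:-, TRANSFORM:-, EMIT:-] out:-; in:P1
Tick 2: [PARSE:P2(v=5,ok=F), VALIDATE:P1(v=1,ok=F), TRANSFORM:-, EMIT:-] out:-; in:P2
Tick 3: [PARSE:P3(v=6,ok=F), VALIDATE:P2(v=5,ok=T), TRANSFORM:P1(v=0,ok=F), EMIT:-] out:-; in:P3
Tick 4: [PARSE:P4(v=7,ok=F), VALIDATE:P3(v=6,ok=F), TRANSFORM:P2(v=25,ok=T), EMIT:P1(v=0,ok=F)] out:-; in:P4
Emitted by tick 4: []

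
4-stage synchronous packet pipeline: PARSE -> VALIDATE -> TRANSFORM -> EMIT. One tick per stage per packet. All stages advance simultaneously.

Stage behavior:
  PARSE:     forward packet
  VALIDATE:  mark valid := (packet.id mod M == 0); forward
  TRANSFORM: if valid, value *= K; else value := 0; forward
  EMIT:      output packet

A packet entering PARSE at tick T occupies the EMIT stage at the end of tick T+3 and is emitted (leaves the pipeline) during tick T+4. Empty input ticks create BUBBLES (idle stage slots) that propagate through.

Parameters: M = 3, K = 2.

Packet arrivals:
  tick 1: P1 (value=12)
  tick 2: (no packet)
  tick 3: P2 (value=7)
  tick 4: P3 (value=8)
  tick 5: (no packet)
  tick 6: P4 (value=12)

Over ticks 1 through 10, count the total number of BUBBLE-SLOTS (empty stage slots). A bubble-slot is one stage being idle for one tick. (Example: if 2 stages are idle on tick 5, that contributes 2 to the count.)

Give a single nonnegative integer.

Tick 1: [PARSE:P1(v=12,ok=F), VALIDATE:-, TRANSFORM:-, EMIT:-] out:-; bubbles=3
Tick 2: [PARSE:-, VALIDATE:P1(v=12,ok=F), TRANSFORM:-, EMIT:-] out:-; bubbles=3
Tick 3: [PARSE:P2(v=7,ok=F), VALIDATE:-, TRANSFORM:P1(v=0,ok=F), EMIT:-] out:-; bubbles=2
Tick 4: [PARSE:P3(v=8,ok=F), VALIDATE:P2(v=7,ok=F), TRANSFORM:-, EMIT:P1(v=0,ok=F)] out:-; bubbles=1
Tick 5: [PARSE:-, VALIDATE:P3(v=8,ok=T), TRANSFORM:P2(v=0,ok=F), EMIT:-] out:P1(v=0); bubbles=2
Tick 6: [PARSE:P4(v=12,ok=F), VALIDATE:-, TRANSFORM:P3(v=16,ok=T), EMIT:P2(v=0,ok=F)] out:-; bubbles=1
Tick 7: [PARSE:-, VALIDATE:P4(v=12,ok=F), TRANSFORM:-, EMIT:P3(v=16,ok=T)] out:P2(v=0); bubbles=2
Tick 8: [PARSE:-, VALIDATE:-, TRANSFORM:P4(v=0,ok=F), EMIT:-] out:P3(v=16); bubbles=3
Tick 9: [PARSE:-, VALIDATE:-, TRANSFORM:-, EMIT:P4(v=0,ok=F)] out:-; bubbles=3
Tick 10: [PARSE:-, VALIDATE:-, TRANSFORM:-, EMIT:-] out:P4(v=0); bubbles=4
Total bubble-slots: 24

Answer: 24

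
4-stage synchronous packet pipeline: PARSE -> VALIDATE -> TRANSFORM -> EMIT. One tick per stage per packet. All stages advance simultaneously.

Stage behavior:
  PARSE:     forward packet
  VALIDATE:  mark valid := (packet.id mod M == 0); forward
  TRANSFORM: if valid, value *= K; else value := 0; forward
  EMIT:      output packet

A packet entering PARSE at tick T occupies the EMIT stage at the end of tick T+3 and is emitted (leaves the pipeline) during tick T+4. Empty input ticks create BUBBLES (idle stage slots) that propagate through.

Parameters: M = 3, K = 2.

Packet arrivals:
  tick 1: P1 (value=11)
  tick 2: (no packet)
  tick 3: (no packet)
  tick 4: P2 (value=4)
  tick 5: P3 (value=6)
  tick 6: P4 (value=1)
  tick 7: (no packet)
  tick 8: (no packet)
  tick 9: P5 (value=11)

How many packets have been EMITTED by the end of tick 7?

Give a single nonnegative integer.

Tick 1: [PARSE:P1(v=11,ok=F), VALIDATE:-, TRANSFORM:-, EMIT:-] out:-; in:P1
Tick 2: [PARSE:-, VALIDATE:P1(v=11,ok=F), TRANSFORM:-, EMIT:-] out:-; in:-
Tick 3: [PARSE:-, VALIDATE:-, TRANSFORM:P1(v=0,ok=F), EMIT:-] out:-; in:-
Tick 4: [PARSE:P2(v=4,ok=F), VALIDATE:-, TRANSFORM:-, EMIT:P1(v=0,ok=F)] out:-; in:P2
Tick 5: [PARSE:P3(v=6,ok=F), VALIDATE:P2(v=4,ok=F), TRANSFORM:-, EMIT:-] out:P1(v=0); in:P3
Tick 6: [PARSE:P4(v=1,ok=F), VALIDATE:P3(v=6,ok=T), TRANSFORM:P2(v=0,ok=F), EMIT:-] out:-; in:P4
Tick 7: [PARSE:-, VALIDATE:P4(v=1,ok=F), TRANSFORM:P3(v=12,ok=T), EMIT:P2(v=0,ok=F)] out:-; in:-
Emitted by tick 7: ['P1']

Answer: 1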